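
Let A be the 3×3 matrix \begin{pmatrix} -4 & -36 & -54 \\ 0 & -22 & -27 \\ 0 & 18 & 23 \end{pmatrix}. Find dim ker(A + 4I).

2

A + 4I = [[0, -36, -54], [0, -18, -27], [0, 18, 27]].
This matrix has rank 1, so its null space has dimension 3 − 1 = 2.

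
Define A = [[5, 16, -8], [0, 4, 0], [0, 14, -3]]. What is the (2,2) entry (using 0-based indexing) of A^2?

9

Characteristic polynomial: λ^3 - 6λ^2 - 7λ + 60 = (λ - 5)(λ - 4)(λ + 3), so the eigenvalues are -3, 4, 5.
λ=5: eigenvector (1, 0, 0).
λ=4: eigenvector (0, 1, 2).
λ=-3: eigenvector (1, 0, 1).
P = [[1, 0, 1], [0, 1, 0], [0, 2, 1]], D = diag(5, 4, -3), P⁻¹ = [[1, 2, -1], [0, 1, 0], [0, -2, 1]].
A² = P·diag(25, 16, 9)·P⁻¹ = [[25, 32, -16], [0, 16, 0], [0, 14, 9]].
The requested entry is 9.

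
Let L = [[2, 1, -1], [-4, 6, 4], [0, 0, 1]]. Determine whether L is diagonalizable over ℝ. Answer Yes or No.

No

Characteristic polynomial: p(λ) = λ^3 - 9λ^2 + 24λ - 16 = (λ - 4)^2(λ - 1).
λ = 4 has algebraic multiplicity 2; rank(L − 4I) = 2, so geometric multiplicity = 1.
Geometric multiplicity < algebraic multiplicity, so L is not diagonalizable.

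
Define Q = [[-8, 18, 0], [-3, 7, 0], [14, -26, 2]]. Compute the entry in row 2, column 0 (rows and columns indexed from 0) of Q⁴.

Characteristic polynomial: μ^3 - μ^2 - 4μ + 4 = (μ - 2)(μ - 1)(μ + 2), so the eigenvalues are -2, 1, 2.
μ=1: eigenvector (-2, -1, 2).
μ=2: eigenvector (0, 0, 1).
μ=-2: eigenvector (3, 1, -4).
P = [[-2, 0, 3], [-1, 0, 1], [2, 1, -4]], D = diag(1, 2, -2), P⁻¹ = [[1, -3, 0], [2, -2, 1], [1, -2, 0]].
Q⁴ = P·diag(1, 16, 16)·P⁻¹ = [[46, -90, 0], [15, -29, 0], [-30, 90, 16]].
The requested entry is -30.

-30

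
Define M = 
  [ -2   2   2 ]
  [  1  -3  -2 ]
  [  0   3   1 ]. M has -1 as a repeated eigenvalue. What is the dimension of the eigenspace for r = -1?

M + 1I = [[-1, 2, 2], [1, -2, -2], [0, 3, 2]].
This matrix has rank 2, so its null space has dimension 3 − 2 = 1.

1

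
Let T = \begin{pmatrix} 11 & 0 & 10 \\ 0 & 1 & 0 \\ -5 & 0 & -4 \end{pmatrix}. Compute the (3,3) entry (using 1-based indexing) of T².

-34

Characteristic polynomial: μ^3 - 8μ^2 + 13μ - 6 = (μ - 6)(μ - 1)^2, so the eigenvalues are 1, 1, 6.
μ=1: eigenvector (-1, 0, 1).
μ=6: eigenvector (-2, 0, 1).
μ=1: eigenvector (0, 1, 0).
P = [[-1, -2, 0], [0, 0, 1], [1, 1, 0]], D = diag(1, 6, 1), P⁻¹ = [[1, 0, 2], [-1, 0, -1], [0, 1, 0]].
T² = P·diag(1, 36, 1)·P⁻¹ = [[71, 0, 70], [0, 1, 0], [-35, 0, -34]].
The requested entry is -34.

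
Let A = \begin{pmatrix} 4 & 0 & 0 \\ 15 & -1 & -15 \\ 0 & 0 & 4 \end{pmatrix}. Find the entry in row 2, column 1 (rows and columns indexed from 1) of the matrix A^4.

Characteristic polynomial: μ^3 - 7μ^2 + 8μ + 16 = (μ - 4)^2(μ + 1), so the eigenvalues are -1, 4, 4.
μ=4: eigenvector (1, 3, 0).
μ=-1: eigenvector (0, 1, 0).
μ=4: eigenvector (0, -3, 1).
P = [[1, 0, 0], [3, 1, -3], [0, 0, 1]], D = diag(4, -1, 4), P⁻¹ = [[1, 0, 0], [-3, 1, 3], [0, 0, 1]].
A⁴ = P·diag(256, 1, 256)·P⁻¹ = [[256, 0, 0], [765, 1, -765], [0, 0, 256]].
The requested entry is 765.

765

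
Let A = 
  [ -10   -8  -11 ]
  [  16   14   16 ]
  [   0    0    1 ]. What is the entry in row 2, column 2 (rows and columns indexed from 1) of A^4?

Characteristic polynomial: t^3 - 5t^2 - 8t + 12 = (t - 6)(t - 1)(t + 2), so the eigenvalues are -2, 1, 6.
t=6: eigenvector (-1, 2, 0).
t=1: eigenvector (-1, 0, 1).
t=-2: eigenvector (-1, 1, 0).
P = [[-1, -1, -1], [2, 0, 1], [0, 1, 0]], D = diag(6, 1, -2), P⁻¹ = [[1, 1, 1], [0, 0, 1], [-2, -1, -2]].
A⁴ = P·diag(1296, 1, 16)·P⁻¹ = [[-1264, -1280, -1265], [2560, 2576, 2560], [0, 0, 1]].
The requested entry is 2576.

2576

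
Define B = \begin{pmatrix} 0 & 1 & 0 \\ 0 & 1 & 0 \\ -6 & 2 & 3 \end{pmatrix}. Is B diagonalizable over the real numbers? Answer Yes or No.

Yes

Characteristic polynomial: p(r) = r^3 - 4r^2 + 3r = r(r - 3)(r - 1).
All 3 eigenvalues are distinct, so B is diagonalizable.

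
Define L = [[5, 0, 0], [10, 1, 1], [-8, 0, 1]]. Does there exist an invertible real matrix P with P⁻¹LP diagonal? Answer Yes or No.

No

Characteristic polynomial: p(λ) = λ^3 - 7λ^2 + 11λ - 5 = (λ - 5)(λ - 1)^2.
λ = 1 has algebraic multiplicity 2; rank(L − 1I) = 2, so geometric multiplicity = 1.
Geometric multiplicity < algebraic multiplicity, so L is not diagonalizable.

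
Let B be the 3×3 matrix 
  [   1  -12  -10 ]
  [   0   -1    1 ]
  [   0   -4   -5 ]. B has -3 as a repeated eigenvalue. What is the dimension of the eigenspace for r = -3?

B + 3I = [[4, -12, -10], [0, 2, 1], [0, -4, -2]].
This matrix has rank 2, so its null space has dimension 3 − 2 = 1.

1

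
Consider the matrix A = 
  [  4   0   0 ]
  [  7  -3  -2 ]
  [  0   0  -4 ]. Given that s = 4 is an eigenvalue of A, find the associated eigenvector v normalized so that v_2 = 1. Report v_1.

1

A − 4I = [[0, 0, 0], [7, -7, -2], [0, 0, -8]].
Solving (A − 4I)v = 0 gives the eigenspace spanned by (1, 1, 0).
With v_2 = 1, v = (1, 1, 0), so v_1 = 1.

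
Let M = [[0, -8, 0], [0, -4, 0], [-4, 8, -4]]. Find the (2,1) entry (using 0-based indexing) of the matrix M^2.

Characteristic polynomial: t^3 + 8t^2 + 16t = t(t + 4)^2, so the eigenvalues are -4, -4, 0.
t=0: eigenvector (1, 0, -1).
t=-4: eigenvector (2, 1, 0).
t=-4: eigenvector (0, 0, 1).
P = [[1, 2, 0], [0, 1, 0], [-1, 0, 1]], D = diag(0, -4, -4), P⁻¹ = [[1, -2, 0], [0, 1, 0], [1, -2, 1]].
M² = P·diag(0, 16, 16)·P⁻¹ = [[0, 32, 0], [0, 16, 0], [16, -32, 16]].
The requested entry is -32.

-32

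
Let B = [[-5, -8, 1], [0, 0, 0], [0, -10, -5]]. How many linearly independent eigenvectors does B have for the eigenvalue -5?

1

B + 5I = [[0, -8, 1], [0, 5, 0], [0, -10, 0]].
This matrix has rank 2, so its null space has dimension 3 − 2 = 1.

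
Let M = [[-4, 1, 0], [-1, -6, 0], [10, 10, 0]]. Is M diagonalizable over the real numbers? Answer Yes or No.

No

Characteristic polynomial: p(t) = t^3 + 10t^2 + 25t = t(t + 5)^2.
t = -5 has algebraic multiplicity 2; rank(M + 5I) = 2, so geometric multiplicity = 1.
Geometric multiplicity < algebraic multiplicity, so M is not diagonalizable.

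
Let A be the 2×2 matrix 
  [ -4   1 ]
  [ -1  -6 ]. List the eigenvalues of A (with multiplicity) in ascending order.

-5, -5

Characteristic polynomial: p(μ) = μ^2 + 10μ + 25 = (μ + 5)^2.
Roots (with multiplicity): -5, -5.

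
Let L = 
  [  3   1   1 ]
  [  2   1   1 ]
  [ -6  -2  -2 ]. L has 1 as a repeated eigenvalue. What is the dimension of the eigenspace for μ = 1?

1

L − 1I = [[2, 1, 1], [2, 0, 1], [-6, -2, -3]].
This matrix has rank 2, so its null space has dimension 3 − 2 = 1.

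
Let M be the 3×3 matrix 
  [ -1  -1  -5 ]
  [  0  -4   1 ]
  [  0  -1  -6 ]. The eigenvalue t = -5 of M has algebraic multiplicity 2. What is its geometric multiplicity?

1

M + 5I = [[4, -1, -5], [0, 1, 1], [0, -1, -1]].
This matrix has rank 2, so its null space has dimension 3 − 2 = 1.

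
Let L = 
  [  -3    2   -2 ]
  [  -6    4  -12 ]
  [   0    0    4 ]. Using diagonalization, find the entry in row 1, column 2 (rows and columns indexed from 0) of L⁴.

Characteristic polynomial: s^3 - 5s^2 + 4s = s(s - 4)(s - 1), so the eigenvalues are 0, 1, 4.
s=1: eigenvector (1, 2, 0).
s=0: eigenvector (-2, -3, 0).
s=4: eigenvector (-2, -6, 1).
P = [[1, -2, -2], [2, -3, -6], [0, 0, 1]], D = diag(1, 0, 4), P⁻¹ = [[-3, 2, 6], [-2, 1, 2], [0, 0, 1]].
L⁴ = P·diag(1, 0, 256)·P⁻¹ = [[-3, 2, -506], [-6, 4, -1524], [0, 0, 256]].
The requested entry is -1524.

-1524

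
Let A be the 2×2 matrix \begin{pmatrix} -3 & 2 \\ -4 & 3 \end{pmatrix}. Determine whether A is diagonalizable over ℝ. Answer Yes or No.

Characteristic polynomial: p(s) = s^2 - 1 = (s - 1)(s + 1).
All 2 eigenvalues are distinct, so A is diagonalizable.

Yes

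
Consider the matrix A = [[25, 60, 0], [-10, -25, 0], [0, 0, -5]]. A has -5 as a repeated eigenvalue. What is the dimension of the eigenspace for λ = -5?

A + 5I = [[30, 60, 0], [-10, -20, 0], [0, 0, 0]].
This matrix has rank 1, so its null space has dimension 3 − 1 = 2.

2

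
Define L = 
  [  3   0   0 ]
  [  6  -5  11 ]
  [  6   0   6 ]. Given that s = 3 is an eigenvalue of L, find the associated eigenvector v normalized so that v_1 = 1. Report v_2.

-2

L − 3I = [[0, 0, 0], [6, -8, 11], [6, 0, 3]].
Solving (L − 3I)v = 0 gives the eigenspace spanned by (1, -2, -2).
With v_1 = 1, v = (1, -2, -2), so v_2 = -2.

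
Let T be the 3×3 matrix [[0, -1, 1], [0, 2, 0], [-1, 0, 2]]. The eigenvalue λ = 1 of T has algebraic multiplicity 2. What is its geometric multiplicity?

T − 1I = [[-1, -1, 1], [0, 1, 0], [-1, 0, 1]].
This matrix has rank 2, so its null space has dimension 3 − 2 = 1.

1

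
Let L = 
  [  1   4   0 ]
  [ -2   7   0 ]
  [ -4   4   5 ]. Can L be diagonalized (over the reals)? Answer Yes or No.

Characteristic polynomial: p(s) = s^3 - 13s^2 + 55s - 75 = (s - 5)^2(s - 3).
s = 5 has algebraic multiplicity 2; rank(L − 5I) = 1, so geometric multiplicity = 2.
Every eigenvalue has geometric = algebraic multiplicity, so L is diagonalizable.

Yes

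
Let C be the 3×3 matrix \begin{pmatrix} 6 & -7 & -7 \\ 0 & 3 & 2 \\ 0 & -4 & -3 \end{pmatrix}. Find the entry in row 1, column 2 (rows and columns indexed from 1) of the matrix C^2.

Characteristic polynomial: λ^3 - 6λ^2 - λ + 6 = (λ - 6)(λ - 1)(λ + 1), so the eigenvalues are -1, 1, 6.
λ=6: eigenvector (1, 0, 0).
λ=1: eigenvector (0, 1, -1).
λ=-1: eigenvector (1, -1, 2).
P = [[1, 0, 1], [0, 1, -1], [0, -1, 2]], D = diag(6, 1, -1), P⁻¹ = [[1, -1, -1], [0, 2, 1], [0, 1, 1]].
C² = P·diag(36, 1, 1)·P⁻¹ = [[36, -35, -35], [0, 1, 0], [0, 0, 1]].
The requested entry is -35.

-35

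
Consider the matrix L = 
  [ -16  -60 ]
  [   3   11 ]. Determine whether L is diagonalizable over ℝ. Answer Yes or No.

Characteristic polynomial: p(t) = t^2 + 5t + 4 = (t + 1)(t + 4).
All 2 eigenvalues are distinct, so L is diagonalizable.

Yes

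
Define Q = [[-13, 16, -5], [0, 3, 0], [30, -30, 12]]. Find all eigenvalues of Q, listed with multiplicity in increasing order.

Characteristic polynomial: p(s) = s^3 - 2s^2 - 9s + 18 = (s - 3)(s - 2)(s + 3).
Roots (with multiplicity): -3, 2, 3.

-3, 2, 3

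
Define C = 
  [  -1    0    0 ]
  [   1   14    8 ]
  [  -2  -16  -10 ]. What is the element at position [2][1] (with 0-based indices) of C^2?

-64

Characteristic polynomial: r^3 - 3r^2 - 16r - 12 = (r - 6)(r + 1)(r + 2), so the eigenvalues are -2, -1, 6.
r=-1: eigenvector (1, 1, -2).
r=-2: eigenvector (0, 1, -2).
r=6: eigenvector (0, 1, -1).
P = [[1, 0, 0], [1, 1, 1], [-2, -2, -1]], D = diag(-1, -2, 6), P⁻¹ = [[1, 0, 0], [-1, -1, -1], [0, 2, 1]].
C² = P·diag(1, 4, 36)·P⁻¹ = [[1, 0, 0], [-3, 68, 32], [6, -64, -28]].
The requested entry is -64.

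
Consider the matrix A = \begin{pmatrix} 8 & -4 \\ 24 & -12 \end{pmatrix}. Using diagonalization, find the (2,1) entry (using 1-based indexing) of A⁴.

-1536

Characteristic polynomial: s^2 + 4s = s(s + 4), so the eigenvalues are -4, 0.
s=-4: eigenvector (1, 3).
s=0: eigenvector (-1, -2).
P = [[1, -1], [3, -2]], D = diag(-4, 0), P⁻¹ = [[-2, 1], [-3, 1]].
A⁴ = P·diag(256, 0)·P⁻¹ = [[-512, 256], [-1536, 768]].
The requested entry is -1536.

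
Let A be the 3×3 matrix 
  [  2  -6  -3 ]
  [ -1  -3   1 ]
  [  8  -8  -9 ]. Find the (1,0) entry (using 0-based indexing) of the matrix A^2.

9

Characteristic polynomial: μ^3 + 10μ^2 + 29μ + 20 = (μ + 1)(μ + 4)(μ + 5), so the eigenvalues are -5, -4, -1.
μ=-1: eigenvector (1, 0, 1).
μ=-4: eigenvector (1, 1, 0).
μ=-5: eigenvector (0, 1, -2).
P = [[1, 1, 0], [0, 1, 1], [1, 0, -2]], D = diag(-1, -4, -5), P⁻¹ = [[2, -2, -1], [-1, 2, 1], [1, -1, -1]].
A² = P·diag(1, 16, 25)·P⁻¹ = [[-14, 30, 15], [9, 7, -9], [-48, 48, 49]].
The requested entry is 9.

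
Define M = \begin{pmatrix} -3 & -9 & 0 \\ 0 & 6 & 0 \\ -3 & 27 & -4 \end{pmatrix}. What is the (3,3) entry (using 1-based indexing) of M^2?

Characteristic polynomial: t^3 + t^2 - 30t - 72 = (t - 6)(t + 3)(t + 4), so the eigenvalues are -4, -3, 6.
t=-3: eigenvector (1, 0, -3).
t=6: eigenvector (-1, 1, 3).
t=-4: eigenvector (0, 0, 1).
P = [[1, -1, 0], [0, 1, 0], [-3, 3, 1]], D = diag(-3, 6, -4), P⁻¹ = [[1, 1, 0], [0, 1, 0], [3, 0, 1]].
M² = P·diag(9, 36, 16)·P⁻¹ = [[9, -27, 0], [0, 36, 0], [21, 81, 16]].
The requested entry is 16.

16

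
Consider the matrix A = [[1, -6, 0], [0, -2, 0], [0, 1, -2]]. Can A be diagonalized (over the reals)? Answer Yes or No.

No

Characteristic polynomial: p(μ) = μ^3 + 3μ^2 - 4 = (μ - 1)(μ + 2)^2.
μ = -2 has algebraic multiplicity 2; rank(A + 2I) = 2, so geometric multiplicity = 1.
Geometric multiplicity < algebraic multiplicity, so A is not diagonalizable.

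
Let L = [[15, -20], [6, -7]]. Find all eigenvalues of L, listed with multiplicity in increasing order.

Characteristic polynomial: p(s) = s^2 - 8s + 15 = (s - 5)(s - 3).
Roots (with multiplicity): 3, 5.

3, 5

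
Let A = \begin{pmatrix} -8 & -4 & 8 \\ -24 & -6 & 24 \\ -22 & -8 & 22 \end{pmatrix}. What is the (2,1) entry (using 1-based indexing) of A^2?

Characteristic polynomial: λ^3 - 8λ^2 + 12λ = λ(λ - 6)(λ - 2), so the eigenvalues are 0, 2, 6.
λ=0: eigenvector (1, 0, 1).
λ=2: eigenvector (-2, 3, -1).
λ=6: eigenvector (0, 2, 1).
P = [[1, -2, 0], [0, 3, 2], [1, -1, 1]], D = diag(0, 2, 6), P⁻¹ = [[5, 2, -4], [2, 1, -2], [-3, -1, 3]].
A² = P·diag(0, 4, 36)·P⁻¹ = [[-16, -8, 16], [-192, -60, 192], [-116, -40, 116]].
The requested entry is -192.

-192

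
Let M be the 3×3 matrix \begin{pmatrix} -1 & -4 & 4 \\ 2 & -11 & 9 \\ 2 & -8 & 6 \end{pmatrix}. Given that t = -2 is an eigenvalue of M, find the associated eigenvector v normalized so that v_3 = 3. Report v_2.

3

M + 2I = [[1, -4, 4], [2, -9, 9], [2, -8, 8]].
Solving (M + 2I)v = 0 gives the eigenspace spanned by (0, 3, 3).
With v_3 = 3, v = (0, 3, 3), so v_2 = 3.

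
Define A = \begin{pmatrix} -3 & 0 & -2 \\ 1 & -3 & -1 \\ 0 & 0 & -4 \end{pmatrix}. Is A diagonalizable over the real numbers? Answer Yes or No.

No

Characteristic polynomial: p(r) = r^3 + 10r^2 + 33r + 36 = (r + 3)^2(r + 4).
r = -3 has algebraic multiplicity 2; rank(A + 3I) = 2, so geometric multiplicity = 1.
Geometric multiplicity < algebraic multiplicity, so A is not diagonalizable.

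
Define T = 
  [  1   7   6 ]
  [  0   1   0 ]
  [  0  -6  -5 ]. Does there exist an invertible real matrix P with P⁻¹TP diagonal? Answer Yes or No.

Characteristic polynomial: p(r) = r^3 + 3r^2 - 9r + 5 = (r - 1)^2(r + 5).
r = 1 has algebraic multiplicity 2; rank(T − 1I) = 2, so geometric multiplicity = 1.
Geometric multiplicity < algebraic multiplicity, so T is not diagonalizable.

No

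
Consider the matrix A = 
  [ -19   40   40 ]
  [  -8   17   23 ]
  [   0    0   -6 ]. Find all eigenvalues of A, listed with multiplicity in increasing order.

-6, -3, 1

Characteristic polynomial: p(t) = t^3 + 8t^2 + 9t - 18 = (t - 1)(t + 3)(t + 6).
Roots (with multiplicity): -6, -3, 1.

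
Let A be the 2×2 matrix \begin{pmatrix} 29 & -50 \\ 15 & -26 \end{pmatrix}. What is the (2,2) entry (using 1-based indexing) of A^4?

-1274

Characteristic polynomial: t^2 - 3t - 4 = (t - 4)(t + 1), so the eigenvalues are -1, 4.
t=4: eigenvector (2, 1).
t=-1: eigenvector (-5, -3).
P = [[2, -5], [1, -3]], D = diag(4, -1), P⁻¹ = [[3, -5], [1, -2]].
A⁴ = P·diag(256, 1)·P⁻¹ = [[1531, -2550], [765, -1274]].
The requested entry is -1274.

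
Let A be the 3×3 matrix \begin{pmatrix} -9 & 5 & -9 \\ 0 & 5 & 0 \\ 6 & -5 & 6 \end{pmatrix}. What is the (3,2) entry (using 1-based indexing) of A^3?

-125

Characteristic polynomial: λ^3 - 2λ^2 - 15λ = λ(λ - 5)(λ + 3), so the eigenvalues are -3, 0, 5.
λ=-3: eigenvector (3, 0, -2).
λ=5: eigenvector (1, 1, -1).
λ=0: eigenvector (-1, 0, 1).
P = [[3, 1, -1], [0, 1, 0], [-2, -1, 1]], D = diag(-3, 5, 0), P⁻¹ = [[1, 0, 1], [0, 1, 0], [2, 1, 3]].
A³ = P·diag(-27, 125, 0)·P⁻¹ = [[-81, 125, -81], [0, 125, 0], [54, -125, 54]].
The requested entry is -125.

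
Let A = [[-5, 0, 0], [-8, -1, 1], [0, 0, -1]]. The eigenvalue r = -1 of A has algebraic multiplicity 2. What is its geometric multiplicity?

A + 1I = [[-4, 0, 0], [-8, 0, 1], [0, 0, 0]].
This matrix has rank 2, so its null space has dimension 3 − 2 = 1.

1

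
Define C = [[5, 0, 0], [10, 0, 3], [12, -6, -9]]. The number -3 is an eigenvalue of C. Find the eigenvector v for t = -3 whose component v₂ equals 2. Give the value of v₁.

C + 3I = [[8, 0, 0], [10, 3, 3], [12, -6, -6]].
Solving (C + 3I)v = 0 gives the eigenspace spanned by (0, 2, -2).
With v₂ = 2, v = (0, 2, -2), so v₁ = 0.

0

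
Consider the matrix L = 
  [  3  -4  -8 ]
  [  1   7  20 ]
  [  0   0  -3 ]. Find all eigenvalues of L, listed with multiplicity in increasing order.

-3, 5, 5

Characteristic polynomial: p(r) = r^3 - 7r^2 - 5r + 75 = (r - 5)^2(r + 3).
Roots (with multiplicity): -3, 5, 5.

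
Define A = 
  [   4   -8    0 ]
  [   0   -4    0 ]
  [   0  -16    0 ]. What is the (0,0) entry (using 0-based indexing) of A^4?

Characteristic polynomial: r^3 - 16r = r(r - 4)(r + 4), so the eigenvalues are -4, 0, 4.
r=4: eigenvector (1, 0, 0).
r=-4: eigenvector (1, 1, 4).
r=0: eigenvector (0, 0, 1).
P = [[1, 1, 0], [0, 1, 0], [0, 4, 1]], D = diag(4, -4, 0), P⁻¹ = [[1, -1, 0], [0, 1, 0], [0, -4, 1]].
A⁴ = P·diag(256, 256, 0)·P⁻¹ = [[256, 0, 0], [0, 256, 0], [0, 1024, 0]].
The requested entry is 256.

256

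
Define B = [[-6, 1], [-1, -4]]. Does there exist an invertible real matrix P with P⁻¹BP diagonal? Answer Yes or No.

No

Characteristic polynomial: p(r) = r^2 + 10r + 25 = (r + 5)^2.
r = -5 has algebraic multiplicity 2; rank(B + 5I) = 1, so geometric multiplicity = 1.
Geometric multiplicity < algebraic multiplicity, so B is not diagonalizable.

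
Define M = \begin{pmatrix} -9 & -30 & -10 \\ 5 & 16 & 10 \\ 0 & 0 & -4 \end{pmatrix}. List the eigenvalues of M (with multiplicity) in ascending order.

Characteristic polynomial: p(r) = r^3 - 3r^2 - 22r + 24 = (r - 6)(r - 1)(r + 4).
Roots (with multiplicity): -4, 1, 6.

-4, 1, 6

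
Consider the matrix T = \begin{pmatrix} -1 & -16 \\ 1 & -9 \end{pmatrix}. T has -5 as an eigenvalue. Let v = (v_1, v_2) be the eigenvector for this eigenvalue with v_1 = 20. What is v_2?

5

T + 5I = [[4, -16], [1, -4]].
Solving (T + 5I)v = 0 gives the eigenspace spanned by (20, 5).
With v_1 = 20, v = (20, 5), so v_2 = 5.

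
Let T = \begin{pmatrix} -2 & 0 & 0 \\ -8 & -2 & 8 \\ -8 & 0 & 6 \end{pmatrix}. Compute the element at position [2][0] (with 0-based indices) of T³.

-224

Characteristic polynomial: μ^3 - 2μ^2 - 20μ - 24 = (μ - 6)(μ + 2)^2, so the eigenvalues are -2, -2, 6.
μ=-2: eigenvector (2, 1, 2).
μ=-2: eigenvector (1, 0, 1).
μ=6: eigenvector (0, 1, 1).
P = [[2, 1, 0], [1, 0, 1], [2, 1, 1]], D = diag(-2, -2, 6), P⁻¹ = [[1, 1, -1], [-1, -2, 2], [-1, 0, 1]].
T³ = P·diag(-8, -8, 216)·P⁻¹ = [[-8, 0, 0], [-224, -8, 224], [-224, 0, 216]].
The requested entry is -224.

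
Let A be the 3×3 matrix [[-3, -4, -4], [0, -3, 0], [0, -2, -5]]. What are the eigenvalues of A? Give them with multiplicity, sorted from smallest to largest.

Characteristic polynomial: p(r) = r^3 + 11r^2 + 39r + 45 = (r + 3)^2(r + 5).
Roots (with multiplicity): -5, -3, -3.

-5, -3, -3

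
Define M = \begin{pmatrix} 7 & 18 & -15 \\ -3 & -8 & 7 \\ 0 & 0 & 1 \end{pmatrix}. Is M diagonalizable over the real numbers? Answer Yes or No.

Characteristic polynomial: p(λ) = λ^3 - 3λ + 2 = (λ - 1)^2(λ + 2).
λ = 1 has algebraic multiplicity 2; rank(M − 1I) = 2, so geometric multiplicity = 1.
Geometric multiplicity < algebraic multiplicity, so M is not diagonalizable.

No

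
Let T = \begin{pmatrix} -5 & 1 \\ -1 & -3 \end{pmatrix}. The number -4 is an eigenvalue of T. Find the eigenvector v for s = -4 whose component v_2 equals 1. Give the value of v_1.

1

T + 4I = [[-1, 1], [-1, 1]].
Solving (T + 4I)v = 0 gives the eigenspace spanned by (1, 1).
With v_2 = 1, v = (1, 1), so v_1 = 1.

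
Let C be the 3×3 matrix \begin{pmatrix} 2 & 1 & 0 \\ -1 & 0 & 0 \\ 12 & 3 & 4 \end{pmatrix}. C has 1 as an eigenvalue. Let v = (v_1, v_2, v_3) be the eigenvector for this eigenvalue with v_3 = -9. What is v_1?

C − 1I = [[1, 1, 0], [-1, -1, 0], [12, 3, 3]].
Solving (C − 1I)v = 0 gives the eigenspace spanned by (3, -3, -9).
With v_3 = -9, v = (3, -3, -9), so v_1 = 3.

3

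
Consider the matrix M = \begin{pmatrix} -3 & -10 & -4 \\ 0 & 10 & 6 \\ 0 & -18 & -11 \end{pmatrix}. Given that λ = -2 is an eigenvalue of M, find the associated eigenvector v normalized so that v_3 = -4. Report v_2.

M + 2I = [[-1, -10, -4], [0, 12, 6], [0, -18, -9]].
Solving (M + 2I)v = 0 gives the eigenspace spanned by (-4, 2, -4).
With v_3 = -4, v = (-4, 2, -4), so v_2 = 2.

2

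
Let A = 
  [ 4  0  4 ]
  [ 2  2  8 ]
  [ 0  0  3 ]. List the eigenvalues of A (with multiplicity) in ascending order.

2, 3, 4

Characteristic polynomial: p(s) = s^3 - 9s^2 + 26s - 24 = (s - 4)(s - 3)(s - 2).
Roots (with multiplicity): 2, 3, 4.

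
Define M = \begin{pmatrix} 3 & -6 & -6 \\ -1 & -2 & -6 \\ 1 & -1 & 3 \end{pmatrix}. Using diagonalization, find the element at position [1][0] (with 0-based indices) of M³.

Characteristic polynomial: λ^3 - 4λ^2 - 9λ + 36 = (λ - 4)(λ - 3)(λ + 3), so the eigenvalues are -3, 3, 4.
λ=3: eigenvector (1, 1, -1).
λ=4: eigenvector (0, 1, -1).
λ=-3: eigenvector (1, 1, 0).
P = [[1, 0, 1], [1, 1, 1], [-1, -1, 0]], D = diag(3, 4, -3), P⁻¹ = [[1, -1, -1], [-1, 1, 0], [0, 1, 1]].
M³ = P·diag(27, 64, -27)·P⁻¹ = [[27, -54, -54], [-37, 10, -54], [37, -37, 27]].
The requested entry is -37.

-37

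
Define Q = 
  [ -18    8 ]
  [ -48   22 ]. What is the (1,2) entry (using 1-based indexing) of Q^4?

1280

Characteristic polynomial: r^2 - 4r - 12 = (r - 6)(r + 2), so the eigenvalues are -2, 6.
r=-2: eigenvector (1, 2).
r=6: eigenvector (1, 3).
P = [[1, 1], [2, 3]], D = diag(-2, 6), P⁻¹ = [[3, -1], [-2, 1]].
Q⁴ = P·diag(16, 1296)·P⁻¹ = [[-2544, 1280], [-7680, 3856]].
The requested entry is 1280.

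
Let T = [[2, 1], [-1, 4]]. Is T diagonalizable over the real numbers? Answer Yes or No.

No

Characteristic polynomial: p(s) = s^2 - 6s + 9 = (s - 3)^2.
s = 3 has algebraic multiplicity 2; rank(T − 3I) = 1, so geometric multiplicity = 1.
Geometric multiplicity < algebraic multiplicity, so T is not diagonalizable.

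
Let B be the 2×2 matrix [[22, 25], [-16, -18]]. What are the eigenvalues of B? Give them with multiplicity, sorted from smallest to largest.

Characteristic polynomial: p(μ) = μ^2 - 4μ + 4 = (μ - 2)^2.
Roots (with multiplicity): 2, 2.

2, 2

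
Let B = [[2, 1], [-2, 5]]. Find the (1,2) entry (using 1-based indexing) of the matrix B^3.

Characteristic polynomial: μ^2 - 7μ + 12 = (μ - 4)(μ - 3), so the eigenvalues are 3, 4.
μ=3: eigenvector (1, 1).
μ=4: eigenvector (1, 2).
P = [[1, 1], [1, 2]], D = diag(3, 4), P⁻¹ = [[2, -1], [-1, 1]].
B³ = P·diag(27, 64)·P⁻¹ = [[-10, 37], [-74, 101]].
The requested entry is 37.

37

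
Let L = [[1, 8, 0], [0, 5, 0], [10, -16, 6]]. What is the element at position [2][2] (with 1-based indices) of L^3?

Characteristic polynomial: λ^3 - 12λ^2 + 41λ - 30 = (λ - 6)(λ - 5)(λ - 1), so the eigenvalues are 1, 5, 6.
λ=6: eigenvector (0, 0, 1).
λ=5: eigenvector (2, 1, -4).
λ=1: eigenvector (1, 0, -2).
P = [[0, 2, 1], [0, 1, 0], [1, -4, -2]], D = diag(6, 5, 1), P⁻¹ = [[2, 0, 1], [0, 1, 0], [1, -2, 0]].
L³ = P·diag(216, 125, 1)·P⁻¹ = [[1, 248, 0], [0, 125, 0], [430, -496, 216]].
The requested entry is 125.

125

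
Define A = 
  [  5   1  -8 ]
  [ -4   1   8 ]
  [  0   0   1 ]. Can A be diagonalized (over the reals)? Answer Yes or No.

Characteristic polynomial: p(r) = r^3 - 7r^2 + 15r - 9 = (r - 3)^2(r - 1).
r = 3 has algebraic multiplicity 2; rank(A − 3I) = 2, so geometric multiplicity = 1.
Geometric multiplicity < algebraic multiplicity, so A is not diagonalizable.

No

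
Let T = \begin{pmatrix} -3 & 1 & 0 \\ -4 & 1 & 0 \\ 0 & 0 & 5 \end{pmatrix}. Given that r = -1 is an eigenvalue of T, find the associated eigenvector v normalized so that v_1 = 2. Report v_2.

4

T + 1I = [[-2, 1, 0], [-4, 2, 0], [0, 0, 6]].
Solving (T + 1I)v = 0 gives the eigenspace spanned by (2, 4, 0).
With v_1 = 2, v = (2, 4, 0), so v_2 = 4.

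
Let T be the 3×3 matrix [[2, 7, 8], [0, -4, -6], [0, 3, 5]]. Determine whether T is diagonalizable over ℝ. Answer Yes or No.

No

Characteristic polynomial: p(μ) = μ^3 - 3μ^2 + 4 = (μ - 2)^2(μ + 1).
μ = 2 has algebraic multiplicity 2; rank(T − 2I) = 2, so geometric multiplicity = 1.
Geometric multiplicity < algebraic multiplicity, so T is not diagonalizable.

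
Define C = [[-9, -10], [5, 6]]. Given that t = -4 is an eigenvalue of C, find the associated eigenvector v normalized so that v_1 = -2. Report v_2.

C + 4I = [[-5, -10], [5, 10]].
Solving (C + 4I)v = 0 gives the eigenspace spanned by (-2, 1).
With v_1 = -2, v = (-2, 1), so v_2 = 1.

1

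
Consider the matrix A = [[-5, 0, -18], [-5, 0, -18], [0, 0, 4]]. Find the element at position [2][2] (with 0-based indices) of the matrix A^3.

64

Characteristic polynomial: t^3 + t^2 - 20t = t(t - 4)(t + 5), so the eigenvalues are -5, 0, 4.
t=-5: eigenvector (1, 1, 0).
t=0: eigenvector (0, 1, 0).
t=4: eigenvector (-2, -2, 1).
P = [[1, 0, -2], [1, 1, -2], [0, 0, 1]], D = diag(-5, 0, 4), P⁻¹ = [[1, 0, 2], [-1, 1, 0], [0, 0, 1]].
A³ = P·diag(-125, 0, 64)·P⁻¹ = [[-125, 0, -378], [-125, 0, -378], [0, 0, 64]].
The requested entry is 64.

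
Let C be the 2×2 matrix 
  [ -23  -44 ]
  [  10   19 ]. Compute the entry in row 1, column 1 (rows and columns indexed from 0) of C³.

Characteristic polynomial: λ^2 + 4λ + 3 = (λ + 1)(λ + 3), so the eigenvalues are -3, -1.
λ=-3: eigenvector (11, -5).
λ=-1: eigenvector (-2, 1).
P = [[11, -2], [-5, 1]], D = diag(-3, -1), P⁻¹ = [[1, 2], [5, 11]].
C³ = P·diag(-27, -1)·P⁻¹ = [[-287, -572], [130, 259]].
The requested entry is 259.

259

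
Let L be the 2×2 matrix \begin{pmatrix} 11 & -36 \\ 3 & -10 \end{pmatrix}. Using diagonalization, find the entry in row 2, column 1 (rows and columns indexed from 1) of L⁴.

15

Characteristic polynomial: μ^2 - μ - 2 = (μ - 2)(μ + 1), so the eigenvalues are -1, 2.
μ=-1: eigenvector (3, 1).
μ=2: eigenvector (4, 1).
P = [[3, 4], [1, 1]], D = diag(-1, 2), P⁻¹ = [[-1, 4], [1, -3]].
L⁴ = P·diag(1, 16)·P⁻¹ = [[61, -180], [15, -44]].
The requested entry is 15.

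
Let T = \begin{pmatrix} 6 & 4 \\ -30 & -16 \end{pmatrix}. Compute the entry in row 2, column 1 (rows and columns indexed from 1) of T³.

-2280

Characteristic polynomial: s^2 + 10s + 24 = (s + 4)(s + 6), so the eigenvalues are -6, -4.
s=-6: eigenvector (1, -3).
s=-4: eigenvector (2, -5).
P = [[1, 2], [-3, -5]], D = diag(-6, -4), P⁻¹ = [[-5, -2], [3, 1]].
T³ = P·diag(-216, -64)·P⁻¹ = [[696, 304], [-2280, -976]].
The requested entry is -2280.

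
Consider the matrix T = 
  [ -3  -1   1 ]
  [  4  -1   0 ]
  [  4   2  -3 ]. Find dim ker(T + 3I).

T + 3I = [[0, -1, 1], [4, 2, 0], [4, 2, 0]].
This matrix has rank 2, so its null space has dimension 3 − 2 = 1.

1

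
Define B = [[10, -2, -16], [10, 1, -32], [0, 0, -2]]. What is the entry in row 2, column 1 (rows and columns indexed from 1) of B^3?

Characteristic polynomial: r^3 - 9r^2 + 8r + 60 = (r - 6)(r - 5)(r + 2), so the eigenvalues are -2, 5, 6.
r=6: eigenvector (1, 2, 0).
r=5: eigenvector (2, 5, 0).
r=-2: eigenvector (2, 4, 1).
P = [[1, 2, 2], [2, 5, 4], [0, 0, 1]], D = diag(6, 5, -2), P⁻¹ = [[5, -2, -2], [-2, 1, 0], [0, 0, 1]].
B³ = P·diag(216, 125, -8)·P⁻¹ = [[580, -182, -448], [910, -239, -896], [0, 0, -8]].
The requested entry is 910.

910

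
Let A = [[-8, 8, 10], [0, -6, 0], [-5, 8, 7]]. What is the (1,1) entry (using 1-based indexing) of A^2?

Characteristic polynomial: t^3 + 7t^2 - 36 = (t - 2)(t + 3)(t + 6), so the eigenvalues are -6, -3, 2.
t=-6: eigenvector (1, -1, 1).
t=2: eigenvector (1, 0, 1).
t=-3: eigenvector (-2, 0, -1).
P = [[1, 1, -2], [-1, 0, 0], [1, 1, -1]], D = diag(-6, 2, -3), P⁻¹ = [[0, -1, 0], [-1, 1, 2], [-1, 0, 1]].
A² = P·diag(36, 4, 9)·P⁻¹ = [[14, -32, -10], [0, 36, 0], [5, -32, -1]].
The requested entry is 14.

14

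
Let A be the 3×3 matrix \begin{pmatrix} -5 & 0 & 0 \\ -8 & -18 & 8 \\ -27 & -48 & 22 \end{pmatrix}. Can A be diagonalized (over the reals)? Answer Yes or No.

Characteristic polynomial: p(λ) = λ^3 + λ^2 - 32λ - 60 = (λ - 6)(λ + 2)(λ + 5).
All 3 eigenvalues are distinct, so A is diagonalizable.

Yes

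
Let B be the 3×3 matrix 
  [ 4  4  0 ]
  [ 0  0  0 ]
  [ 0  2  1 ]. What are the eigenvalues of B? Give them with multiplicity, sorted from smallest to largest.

Characteristic polynomial: p(λ) = λ^3 - 5λ^2 + 4λ = λ(λ - 4)(λ - 1).
Roots (with multiplicity): 0, 1, 4.

0, 1, 4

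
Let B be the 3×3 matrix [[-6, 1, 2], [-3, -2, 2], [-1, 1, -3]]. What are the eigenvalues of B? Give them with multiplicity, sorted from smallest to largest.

-5, -3, -3

Characteristic polynomial: p(μ) = μ^3 + 11μ^2 + 39μ + 45 = (μ + 3)^2(μ + 5).
Roots (with multiplicity): -5, -3, -3.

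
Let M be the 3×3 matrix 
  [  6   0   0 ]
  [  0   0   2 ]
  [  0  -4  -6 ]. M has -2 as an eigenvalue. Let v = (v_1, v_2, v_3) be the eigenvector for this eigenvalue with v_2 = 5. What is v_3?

-5

M + 2I = [[8, 0, 0], [0, 2, 2], [0, -4, -4]].
Solving (M + 2I)v = 0 gives the eigenspace spanned by (0, 5, -5).
With v_2 = 5, v = (0, 5, -5), so v_3 = -5.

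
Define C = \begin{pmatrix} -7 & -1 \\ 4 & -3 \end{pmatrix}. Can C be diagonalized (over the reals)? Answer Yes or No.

Characteristic polynomial: p(t) = t^2 + 10t + 25 = (t + 5)^2.
t = -5 has algebraic multiplicity 2; rank(C + 5I) = 1, so geometric multiplicity = 1.
Geometric multiplicity < algebraic multiplicity, so C is not diagonalizable.

No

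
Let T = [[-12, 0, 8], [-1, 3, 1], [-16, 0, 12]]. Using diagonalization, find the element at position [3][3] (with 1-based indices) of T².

Characteristic polynomial: λ^3 - 3λ^2 - 16λ + 48 = (λ - 4)(λ - 3)(λ + 4), so the eigenvalues are -4, 3, 4.
λ=-4: eigenvector (1, 0, 1).
λ=3: eigenvector (0, 1, 0).
λ=4: eigenvector (1, 1, 2).
P = [[1, 0, 1], [0, 1, 1], [1, 0, 2]], D = diag(-4, 3, 4), P⁻¹ = [[2, 0, -1], [1, 1, -1], [-1, 0, 1]].
T² = P·diag(16, 9, 16)·P⁻¹ = [[16, 0, 0], [-7, 9, 7], [0, 0, 16]].
The requested entry is 16.

16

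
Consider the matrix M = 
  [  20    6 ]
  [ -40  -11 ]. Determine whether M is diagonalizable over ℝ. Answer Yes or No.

Characteristic polynomial: p(μ) = μ^2 - 9μ + 20 = (μ - 5)(μ - 4).
All 2 eigenvalues are distinct, so M is diagonalizable.

Yes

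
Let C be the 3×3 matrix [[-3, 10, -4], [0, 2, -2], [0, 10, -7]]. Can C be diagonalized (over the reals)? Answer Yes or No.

Yes

Characteristic polynomial: p(s) = s^3 + 8s^2 + 21s + 18 = (s + 2)(s + 3)^2.
s = -3 has algebraic multiplicity 2; rank(C + 3I) = 1, so geometric multiplicity = 2.
Every eigenvalue has geometric = algebraic multiplicity, so C is diagonalizable.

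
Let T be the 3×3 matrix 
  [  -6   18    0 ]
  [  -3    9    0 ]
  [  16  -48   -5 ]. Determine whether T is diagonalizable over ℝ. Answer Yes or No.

Characteristic polynomial: p(μ) = μ^3 + 2μ^2 - 15μ = μ(μ - 3)(μ + 5).
All 3 eigenvalues are distinct, so T is diagonalizable.

Yes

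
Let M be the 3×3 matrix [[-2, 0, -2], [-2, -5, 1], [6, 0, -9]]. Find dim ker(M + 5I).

M + 5I = [[3, 0, -2], [-2, 0, 1], [6, 0, -4]].
This matrix has rank 2, so its null space has dimension 3 − 2 = 1.

1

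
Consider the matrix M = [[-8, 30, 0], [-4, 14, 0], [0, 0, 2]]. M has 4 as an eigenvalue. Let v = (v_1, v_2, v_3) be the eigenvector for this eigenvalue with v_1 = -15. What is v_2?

M − 4I = [[-12, 30, 0], [-4, 10, 0], [0, 0, -2]].
Solving (M − 4I)v = 0 gives the eigenspace spanned by (-15, -6, 0).
With v_1 = -15, v = (-15, -6, 0), so v_2 = -6.

-6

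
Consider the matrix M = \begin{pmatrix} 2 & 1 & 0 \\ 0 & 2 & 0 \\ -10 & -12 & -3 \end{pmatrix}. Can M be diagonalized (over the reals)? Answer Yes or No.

Characteristic polynomial: p(t) = t^3 - t^2 - 8t + 12 = (t - 2)^2(t + 3).
t = 2 has algebraic multiplicity 2; rank(M − 2I) = 2, so geometric multiplicity = 1.
Geometric multiplicity < algebraic multiplicity, so M is not diagonalizable.

No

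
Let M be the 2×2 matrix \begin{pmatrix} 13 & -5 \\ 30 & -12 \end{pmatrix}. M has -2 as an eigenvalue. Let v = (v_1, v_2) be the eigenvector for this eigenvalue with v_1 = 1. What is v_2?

M + 2I = [[15, -5], [30, -10]].
Solving (M + 2I)v = 0 gives the eigenspace spanned by (1, 3).
With v_1 = 1, v = (1, 3), so v_2 = 3.

3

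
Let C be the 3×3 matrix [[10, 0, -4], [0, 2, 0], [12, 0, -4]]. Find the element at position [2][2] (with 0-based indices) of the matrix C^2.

-32

Characteristic polynomial: t^3 - 8t^2 + 20t - 16 = (t - 4)(t - 2)^2, so the eigenvalues are 2, 2, 4.
t=2: eigenvector (1, 0, 2).
t=4: eigenvector (-2, 0, -3).
t=2: eigenvector (0, 1, 0).
P = [[1, -2, 0], [0, 0, 1], [2, -3, 0]], D = diag(2, 4, 2), P⁻¹ = [[-3, 0, 2], [-2, 0, 1], [0, 1, 0]].
C² = P·diag(4, 16, 4)·P⁻¹ = [[52, 0, -24], [0, 4, 0], [72, 0, -32]].
The requested entry is -32.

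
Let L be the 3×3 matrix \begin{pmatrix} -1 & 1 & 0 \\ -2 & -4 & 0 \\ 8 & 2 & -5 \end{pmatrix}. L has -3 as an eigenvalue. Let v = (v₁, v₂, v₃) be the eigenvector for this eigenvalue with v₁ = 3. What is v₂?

-6

L + 3I = [[2, 1, 0], [-2, -1, 0], [8, 2, -2]].
Solving (L + 3I)v = 0 gives the eigenspace spanned by (3, -6, 6).
With v₁ = 3, v = (3, -6, 6), so v₂ = -6.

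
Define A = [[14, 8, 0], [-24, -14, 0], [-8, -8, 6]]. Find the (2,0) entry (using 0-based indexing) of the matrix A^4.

1280

Characteristic polynomial: s^3 - 6s^2 - 4s + 24 = (s - 6)(s - 2)(s + 2), so the eigenvalues are -2, 2, 6.
s=2: eigenvector (2, -3, -2).
s=6: eigenvector (0, 0, 1).
s=-2: eigenvector (-1, 2, 1).
P = [[2, 0, -1], [-3, 0, 2], [-2, 1, 1]], D = diag(2, 6, -2), P⁻¹ = [[2, 1, 0], [1, 0, 1], [3, 2, 0]].
A⁴ = P·diag(16, 1296, 16)·P⁻¹ = [[16, 0, 0], [0, 16, 0], [1280, 0, 1296]].
The requested entry is 1280.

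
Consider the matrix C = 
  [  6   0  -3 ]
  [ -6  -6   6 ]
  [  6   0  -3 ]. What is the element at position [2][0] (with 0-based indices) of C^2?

Characteristic polynomial: t^3 + 3t^2 - 18t = t(t - 3)(t + 6), so the eigenvalues are -6, 0, 3.
t=-6: eigenvector (0, 1, 0).
t=0: eigenvector (-1, -1, -2).
t=3: eigenvector (1, 0, 1).
P = [[0, -1, 1], [1, -1, 0], [0, -2, 1]], D = diag(-6, 0, 3), P⁻¹ = [[1, 1, -1], [1, 0, -1], [2, 0, -1]].
C² = P·diag(36, 0, 9)·P⁻¹ = [[18, 0, -9], [36, 36, -36], [18, 0, -9]].
The requested entry is 18.

18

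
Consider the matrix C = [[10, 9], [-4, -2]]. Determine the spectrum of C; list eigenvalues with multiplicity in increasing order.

Characteristic polynomial: p(t) = t^2 - 8t + 16 = (t - 4)^2.
Roots (with multiplicity): 4, 4.

4, 4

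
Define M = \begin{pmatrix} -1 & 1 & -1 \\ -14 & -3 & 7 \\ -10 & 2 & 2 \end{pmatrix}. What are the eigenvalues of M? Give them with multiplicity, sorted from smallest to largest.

-3, -3, 4

Characteristic polynomial: p(λ) = λ^3 + 2λ^2 - 15λ - 36 = (λ - 4)(λ + 3)^2.
Roots (with multiplicity): -3, -3, 4.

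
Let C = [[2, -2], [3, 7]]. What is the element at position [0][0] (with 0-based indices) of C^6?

Characteristic polynomial: r^2 - 9r + 20 = (r - 5)(r - 4), so the eigenvalues are 4, 5.
r=4: eigenvector (1, -1).
r=5: eigenvector (-2, 3).
P = [[1, -2], [-1, 3]], D = diag(4, 5), P⁻¹ = [[3, 2], [1, 1]].
C⁶ = P·diag(4096, 15625)·P⁻¹ = [[-18962, -23058], [34587, 38683]].
The requested entry is -18962.

-18962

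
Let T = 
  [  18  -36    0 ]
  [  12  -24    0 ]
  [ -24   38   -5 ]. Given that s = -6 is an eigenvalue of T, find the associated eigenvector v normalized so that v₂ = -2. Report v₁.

-3

T + 6I = [[24, -36, 0], [12, -18, 0], [-24, 38, 1]].
Solving (T + 6I)v = 0 gives the eigenspace spanned by (-3, -2, 4).
With v₂ = -2, v = (-3, -2, 4), so v₁ = -3.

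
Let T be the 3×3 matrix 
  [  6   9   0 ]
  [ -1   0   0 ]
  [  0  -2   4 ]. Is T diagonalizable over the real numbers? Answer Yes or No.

No

Characteristic polynomial: p(λ) = λ^3 - 10λ^2 + 33λ - 36 = (λ - 4)(λ - 3)^2.
λ = 3 has algebraic multiplicity 2; rank(T − 3I) = 2, so geometric multiplicity = 1.
Geometric multiplicity < algebraic multiplicity, so T is not diagonalizable.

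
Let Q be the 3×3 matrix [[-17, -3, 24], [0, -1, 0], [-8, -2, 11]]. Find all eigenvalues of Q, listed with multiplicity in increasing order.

Characteristic polynomial: p(s) = s^3 + 7s^2 + 11s + 5 = (s + 1)^2(s + 5).
Roots (with multiplicity): -5, -1, -1.

-5, -1, -1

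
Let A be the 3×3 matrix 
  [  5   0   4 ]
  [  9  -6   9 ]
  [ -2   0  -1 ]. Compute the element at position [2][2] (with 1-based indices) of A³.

Characteristic polynomial: s^3 + 2s^2 - 21s + 18 = (s - 3)(s - 1)(s + 6), so the eigenvalues are -6, 1, 3.
s=3: eigenvector (2, 1, -1).
s=-6: eigenvector (0, 1, 0).
s=1: eigenvector (-1, 0, 1).
P = [[2, 0, -1], [1, 1, 0], [-1, 0, 1]], D = diag(3, -6, 1), P⁻¹ = [[1, 0, 1], [-1, 1, -1], [1, 0, 2]].
A³ = P·diag(27, -216, 1)·P⁻¹ = [[53, 0, 52], [243, -216, 243], [-26, 0, -25]].
The requested entry is -216.

-216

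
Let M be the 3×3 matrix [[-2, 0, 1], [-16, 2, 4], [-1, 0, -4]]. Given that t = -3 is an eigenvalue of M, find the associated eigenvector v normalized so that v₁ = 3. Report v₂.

M + 3I = [[1, 0, 1], [-16, 5, 4], [-1, 0, -1]].
Solving (M + 3I)v = 0 gives the eigenspace spanned by (3, 12, -3).
With v₁ = 3, v = (3, 12, -3), so v₂ = 12.

12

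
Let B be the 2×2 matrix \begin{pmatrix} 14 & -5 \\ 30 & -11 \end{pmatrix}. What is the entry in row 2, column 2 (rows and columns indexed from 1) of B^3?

-131

Characteristic polynomial: μ^2 - 3μ - 4 = (μ - 4)(μ + 1), so the eigenvalues are -1, 4.
μ=4: eigenvector (1, 2).
μ=-1: eigenvector (1, 3).
P = [[1, 1], [2, 3]], D = diag(4, -1), P⁻¹ = [[3, -1], [-2, 1]].
B³ = P·diag(64, -1)·P⁻¹ = [[194, -65], [390, -131]].
The requested entry is -131.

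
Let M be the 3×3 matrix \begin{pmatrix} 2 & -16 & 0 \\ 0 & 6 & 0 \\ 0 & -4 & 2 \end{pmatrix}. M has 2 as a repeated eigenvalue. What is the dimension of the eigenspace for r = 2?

2

M − 2I = [[0, -16, 0], [0, 4, 0], [0, -4, 0]].
This matrix has rank 1, so its null space has dimension 3 − 1 = 2.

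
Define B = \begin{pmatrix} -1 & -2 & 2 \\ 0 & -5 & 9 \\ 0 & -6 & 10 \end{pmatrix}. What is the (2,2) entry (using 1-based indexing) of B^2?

-29

Characteristic polynomial: t^3 - 4t^2 - t + 4 = (t - 4)(t - 1)(t + 1), so the eigenvalues are -1, 1, 4.
t=-1: eigenvector (1, 0, 0).
t=1: eigenvector (-1, 3, 2).
t=4: eigenvector (0, 1, 1).
P = [[1, -1, 0], [0, 3, 1], [0, 2, 1]], D = diag(-1, 1, 4), P⁻¹ = [[1, 1, -1], [0, 1, -1], [0, -2, 3]].
B² = P·diag(1, 1, 16)·P⁻¹ = [[1, 0, 0], [0, -29, 45], [0, -30, 46]].
The requested entry is -29.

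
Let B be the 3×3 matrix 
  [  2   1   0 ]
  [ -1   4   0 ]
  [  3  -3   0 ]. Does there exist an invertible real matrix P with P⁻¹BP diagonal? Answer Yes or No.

Characteristic polynomial: p(r) = r^3 - 6r^2 + 9r = r(r - 3)^2.
r = 3 has algebraic multiplicity 2; rank(B − 3I) = 2, so geometric multiplicity = 1.
Geometric multiplicity < algebraic multiplicity, so B is not diagonalizable.

No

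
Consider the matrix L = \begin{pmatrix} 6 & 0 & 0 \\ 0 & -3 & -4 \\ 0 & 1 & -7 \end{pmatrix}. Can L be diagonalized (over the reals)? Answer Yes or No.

Characteristic polynomial: p(r) = r^3 + 4r^2 - 35r - 150 = (r - 6)(r + 5)^2.
r = -5 has algebraic multiplicity 2; rank(L + 5I) = 2, so geometric multiplicity = 1.
Geometric multiplicity < algebraic multiplicity, so L is not diagonalizable.

No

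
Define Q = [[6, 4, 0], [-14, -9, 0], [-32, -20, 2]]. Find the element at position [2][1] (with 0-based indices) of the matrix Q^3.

-92

Characteristic polynomial: μ^3 + μ^2 - 4μ - 4 = (μ - 2)(μ + 1)(μ + 2), so the eigenvalues are -2, -1, 2.
μ=-1: eigenvector (4, -7, -4).
μ=-2: eigenvector (1, -2, -2).
μ=2: eigenvector (0, 0, 1).
P = [[4, 1, 0], [-7, -2, 0], [-4, -2, 1]], D = diag(-1, -2, 2), P⁻¹ = [[2, 1, 0], [-7, -4, 0], [-6, -4, 1]].
Q³ = P·diag(-1, -8, 8)·P⁻¹ = [[48, 28, 0], [-98, -57, 0], [-152, -92, 8]].
The requested entry is -92.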